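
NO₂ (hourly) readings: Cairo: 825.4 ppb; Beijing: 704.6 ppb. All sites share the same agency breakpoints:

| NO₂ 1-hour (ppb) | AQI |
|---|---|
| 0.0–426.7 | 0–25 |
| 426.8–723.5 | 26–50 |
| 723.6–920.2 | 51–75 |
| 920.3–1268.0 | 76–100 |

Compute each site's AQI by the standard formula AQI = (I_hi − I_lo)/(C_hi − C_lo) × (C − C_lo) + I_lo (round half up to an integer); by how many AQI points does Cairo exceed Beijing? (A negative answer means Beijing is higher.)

15

Cairo: 825.4 lies in 723.6–920.2, so I_lo=51, I_hi=75, C_lo=723.6, C_hi=920.2.
(75−51)/(920.2−723.6) × (825.4−723.6) + 51 = 24/196.6 × 101.8 + 51 ≈ 63.43 → 63.
Beijing: 704.6 lies in 426.8–723.5, so I_lo=26, I_hi=50, C_lo=426.8, C_hi=723.5.
(50−26)/(723.5−426.8) × (704.6−426.8) + 26 = 24/296.7 × 277.8 + 26 ≈ 48.47 → 48.
AQIs: Cairo=63, Beijing=48. Cairo (63) − Beijing (48) = 15.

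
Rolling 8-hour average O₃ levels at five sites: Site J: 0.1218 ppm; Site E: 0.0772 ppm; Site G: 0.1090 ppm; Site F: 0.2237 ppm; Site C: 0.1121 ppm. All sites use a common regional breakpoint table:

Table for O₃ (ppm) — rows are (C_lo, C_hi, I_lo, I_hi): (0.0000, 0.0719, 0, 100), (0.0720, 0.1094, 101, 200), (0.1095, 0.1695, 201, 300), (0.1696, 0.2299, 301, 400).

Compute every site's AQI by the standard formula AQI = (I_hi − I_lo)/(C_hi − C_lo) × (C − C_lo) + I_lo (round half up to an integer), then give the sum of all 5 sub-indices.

1130

Site J 0.1218: bracket 0.1095–0.1695 → index 201–300; slope 99/0.0600, offset 0.0123.
AQI = 201 + 99/0.0600·0.0123 ≈ 221.30 ⇒ 221.
Site E: 0.0772 lies in 0.0720–0.1094, so I_lo=101, I_hi=200, C_lo=0.0720, C_hi=0.1094.
(200−101)/(0.1094−0.0720) × (0.0772−0.0720) + 101 = 99/0.0374 × 0.0052 + 101 ≈ 114.76 → 115.
Site G: 0.1090 lies in 0.0720–0.1094, so I_lo=101, I_hi=200, C_lo=0.0720, C_hi=0.1094.
(200−101)/(0.1094−0.0720) × (0.1090−0.0720) + 101 = 99/0.0374 × 0.0370 + 101 ≈ 198.94 → 199.
Site F 0.2237: bracket 0.1696–0.2299 → index 301–400; slope 99/0.0603, offset 0.0541.
AQI = 301 + 99/0.0603·0.0541 ≈ 389.82 ⇒ 390.
Site C: 0.1121 ∈ [0.1095, 0.1695] ↔ index [201, 300].
201 + (0.1121−0.1095)·(300−201)/(0.1695−0.1095) = 201 + 0.0026·99/0.0600 ≈ 205.29, so AQI = 205.
AQIs: Site J=221, Site E=115, Site G=199, Site F=390, Site C=205. Sum = 221 + 115 + 199 + 390 + 205 = 1130.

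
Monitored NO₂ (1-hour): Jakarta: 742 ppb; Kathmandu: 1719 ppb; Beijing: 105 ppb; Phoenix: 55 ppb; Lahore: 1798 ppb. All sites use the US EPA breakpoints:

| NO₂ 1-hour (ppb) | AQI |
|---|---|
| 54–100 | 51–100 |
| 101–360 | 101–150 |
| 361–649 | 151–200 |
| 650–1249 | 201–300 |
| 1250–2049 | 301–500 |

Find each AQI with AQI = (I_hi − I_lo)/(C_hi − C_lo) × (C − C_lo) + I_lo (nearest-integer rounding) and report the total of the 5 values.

Jakarta 742: bracket 650–1249 → index 201–300; slope 99/599, offset 92.
AQI = 201 + 99/599·92 ≈ 216.21 ⇒ 216.
Kathmandu: 1719 lies in 1250–2049, so I_lo=301, I_hi=500, C_lo=1250, C_hi=2049.
(500−301)/(2049−1250) × (1719−1250) + 301 = 199/799 × 469 + 301 ≈ 417.81 → 418.
Beijing 105: bracket 101–360 → index 101–150; slope 49/259, offset 4.
AQI = 101 + 49/259·4 ≈ 101.76 ⇒ 102.
Phoenix: row 54–100 (AQI 51–100). (100−51)·(55−54)/(100−54) + 51 = 49·1/46 + 51 ≈ 52.07 → 52.
Lahore: row 1250–2049 (AQI 301–500). (500−301)·(1798−1250)/(2049−1250) + 301 = 199·548/799 + 301 ≈ 437.49 → 437.
AQIs: Jakarta=216, Kathmandu=418, Beijing=102, Phoenix=52, Lahore=437. Sum = 216 + 418 + 102 + 52 + 437 = 1225.

1225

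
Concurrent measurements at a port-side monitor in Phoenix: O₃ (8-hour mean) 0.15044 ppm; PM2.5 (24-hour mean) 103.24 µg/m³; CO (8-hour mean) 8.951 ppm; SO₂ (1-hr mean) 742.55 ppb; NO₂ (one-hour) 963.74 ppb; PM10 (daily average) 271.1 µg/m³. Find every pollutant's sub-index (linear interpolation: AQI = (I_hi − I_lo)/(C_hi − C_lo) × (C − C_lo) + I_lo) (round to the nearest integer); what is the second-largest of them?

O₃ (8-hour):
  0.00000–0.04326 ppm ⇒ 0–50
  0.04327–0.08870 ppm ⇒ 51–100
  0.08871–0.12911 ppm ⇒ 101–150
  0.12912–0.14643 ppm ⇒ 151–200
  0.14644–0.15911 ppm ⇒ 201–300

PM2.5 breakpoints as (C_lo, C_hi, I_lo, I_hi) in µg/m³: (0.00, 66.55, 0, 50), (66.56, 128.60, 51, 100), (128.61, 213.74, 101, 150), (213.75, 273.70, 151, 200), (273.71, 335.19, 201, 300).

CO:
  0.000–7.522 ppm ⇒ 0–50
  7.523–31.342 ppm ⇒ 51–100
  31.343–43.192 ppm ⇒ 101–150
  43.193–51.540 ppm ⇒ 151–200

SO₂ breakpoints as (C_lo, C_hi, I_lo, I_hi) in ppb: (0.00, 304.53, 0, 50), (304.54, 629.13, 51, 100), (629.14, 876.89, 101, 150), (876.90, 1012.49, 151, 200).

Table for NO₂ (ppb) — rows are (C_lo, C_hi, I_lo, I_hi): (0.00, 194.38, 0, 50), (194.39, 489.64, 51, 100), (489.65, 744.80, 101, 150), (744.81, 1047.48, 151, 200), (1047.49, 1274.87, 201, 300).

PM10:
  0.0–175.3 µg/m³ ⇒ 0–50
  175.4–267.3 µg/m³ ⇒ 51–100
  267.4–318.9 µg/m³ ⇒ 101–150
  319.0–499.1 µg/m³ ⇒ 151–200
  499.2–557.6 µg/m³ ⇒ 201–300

186

O₃: 0.15044 ∈ [0.14644, 0.15911] ↔ index [201, 300].
201 + (0.15044−0.14644)·(300−201)/(0.15911−0.14644) = 201 + 0.00400·99/0.01267 ≈ 232.25, so AQI = 232.
PM2.5: row 66.56–128.60 (AQI 51–100). (100−51)·(103.24−66.56)/(128.60−66.56) + 51 = 49·36.68/62.04 + 51 ≈ 79.97 → 80.
CO: 8.951 lies in 7.523–31.342, so I_lo=51, I_hi=100, C_lo=7.523, C_hi=31.342.
(100−51)/(31.342−7.523) × (8.951−7.523) + 51 = 49/23.819 × 1.428 + 51 ≈ 53.94 → 54.
SO₂: 742.55 ∈ [629.14, 876.89] ↔ index [101, 150].
101 + (742.55−629.14)·(150−101)/(876.89−629.14) = 101 + 113.41·49/247.75 ≈ 123.43, so AQI = 123.
NO₂: 963.74 lies in 744.81–1047.48, so I_lo=151, I_hi=200, C_lo=744.81, C_hi=1047.48.
(200−151)/(1047.48−744.81) × (963.74−744.81) + 151 = 49/302.67 × 218.93 + 151 ≈ 186.44 → 186.
PM10: 271.1 ∈ [267.4, 318.9] ↔ index [101, 150].
101 + (271.1−267.4)·(150−101)/(318.9−267.4) = 101 + 3.7·49/51.5 ≈ 104.52, so AQI = 105.
Sub-indices: O₃→232, PM2.5→80, CO→54, SO₂→123, NO₂→186, PM10→105. Ranked high→low: 232, 186, 123, 105, 80, 54. Second-highest sub-index = 186.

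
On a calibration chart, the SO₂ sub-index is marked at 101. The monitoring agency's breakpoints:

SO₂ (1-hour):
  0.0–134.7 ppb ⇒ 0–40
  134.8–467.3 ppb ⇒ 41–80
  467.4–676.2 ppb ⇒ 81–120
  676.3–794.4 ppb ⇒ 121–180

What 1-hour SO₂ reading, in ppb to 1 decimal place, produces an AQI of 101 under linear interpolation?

574.5

AQI 101 lies in the 81–120 band, which corresponds to 467.4–676.2 ppb.
C = 467.4 + (101−81)×(676.2−467.4)/(120−81) = 467.4 + 20×208.8/39 ≈ 574.477 ppb → 574.5 ppb to 1 dp.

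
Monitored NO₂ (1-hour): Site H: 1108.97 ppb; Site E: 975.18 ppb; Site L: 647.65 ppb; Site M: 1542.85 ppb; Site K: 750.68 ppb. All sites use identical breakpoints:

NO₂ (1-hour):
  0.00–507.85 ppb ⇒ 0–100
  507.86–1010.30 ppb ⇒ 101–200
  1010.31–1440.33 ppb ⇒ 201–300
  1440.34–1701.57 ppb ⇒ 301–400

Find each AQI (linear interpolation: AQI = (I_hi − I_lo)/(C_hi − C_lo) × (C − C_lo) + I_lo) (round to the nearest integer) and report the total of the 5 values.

1035

Site H: 1108.97 ∈ [1010.31, 1440.33] ↔ index [201, 300].
201 + (1108.97−1010.31)·(300−201)/(1440.33−1010.31) = 201 + 98.66·99/430.02 ≈ 223.71, so AQI = 224.
Site E: 975.18 ∈ [507.86, 1010.30] ↔ index [101, 200].
101 + (975.18−507.86)·(200−101)/(1010.30−507.86) = 101 + 467.32·99/502.44 ≈ 193.08, so AQI = 193.
Site L: 647.65 lies in 507.86–1010.30, so I_lo=101, I_hi=200, C_lo=507.86, C_hi=1010.30.
(200−101)/(1010.30−507.86) × (647.65−507.86) + 101 = 99/502.44 × 139.79 + 101 ≈ 128.54 → 129.
Site M: 1542.85 ∈ [1440.34, 1701.57] ↔ index [301, 400].
301 + (1542.85−1440.34)·(400−301)/(1701.57−1440.34) = 301 + 102.51·99/261.23 ≈ 339.85, so AQI = 340.
Site K: 750.68 ∈ [507.86, 1010.30] ↔ index [101, 200].
101 + (750.68−507.86)·(200−101)/(1010.30−507.86) = 101 + 242.82·99/502.44 ≈ 148.84, so AQI = 149.
AQIs: Site H=224, Site E=193, Site L=129, Site M=340, Site K=149. Sum = 224 + 193 + 129 + 340 + 149 = 1035.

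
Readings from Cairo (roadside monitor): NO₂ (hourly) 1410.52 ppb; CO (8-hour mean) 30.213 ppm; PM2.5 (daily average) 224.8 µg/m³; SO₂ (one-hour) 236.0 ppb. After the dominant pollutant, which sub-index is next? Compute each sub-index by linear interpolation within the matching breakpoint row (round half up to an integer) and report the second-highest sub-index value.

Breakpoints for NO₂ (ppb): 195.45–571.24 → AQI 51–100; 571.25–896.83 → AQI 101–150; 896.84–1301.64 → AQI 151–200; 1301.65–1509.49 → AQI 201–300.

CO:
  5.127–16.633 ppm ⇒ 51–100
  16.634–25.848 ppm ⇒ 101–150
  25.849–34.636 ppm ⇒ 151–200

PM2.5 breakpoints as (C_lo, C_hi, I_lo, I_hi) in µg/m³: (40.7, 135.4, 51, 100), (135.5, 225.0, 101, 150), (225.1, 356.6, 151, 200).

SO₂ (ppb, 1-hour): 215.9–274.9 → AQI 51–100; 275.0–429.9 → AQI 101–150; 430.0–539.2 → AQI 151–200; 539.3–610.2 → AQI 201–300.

175

NO₂: row 1301.65–1509.49 (AQI 201–300). (300−201)·(1410.52−1301.65)/(1509.49−1301.65) + 201 = 99·108.87/207.84 + 201 ≈ 252.86 → 253.
CO: 30.213 ∈ [25.849, 34.636] ↔ index [151, 200].
151 + (30.213−25.849)·(200−151)/(34.636−25.849) = 151 + 4.364·49/8.787 ≈ 175.34, so AQI = 175.
PM2.5: 224.8 ∈ [135.5, 225.0] ↔ index [101, 150].
101 + (224.8−135.5)·(150−101)/(225.0−135.5) = 101 + 89.3·49/89.5 ≈ 149.89, so AQI = 150.
SO₂: 236.0 lies in 215.9–274.9, so I_lo=51, I_hi=100, C_lo=215.9, C_hi=274.9.
(100−51)/(274.9−215.9) × (236.0−215.9) + 51 = 49/59.0 × 20.1 + 51 ≈ 67.69 → 68.
Sub-indices: NO₂→253, CO→175, PM2.5→150, SO₂→68. Ranked high→low: 253, 175, 150, 68. Second-highest sub-index = 175.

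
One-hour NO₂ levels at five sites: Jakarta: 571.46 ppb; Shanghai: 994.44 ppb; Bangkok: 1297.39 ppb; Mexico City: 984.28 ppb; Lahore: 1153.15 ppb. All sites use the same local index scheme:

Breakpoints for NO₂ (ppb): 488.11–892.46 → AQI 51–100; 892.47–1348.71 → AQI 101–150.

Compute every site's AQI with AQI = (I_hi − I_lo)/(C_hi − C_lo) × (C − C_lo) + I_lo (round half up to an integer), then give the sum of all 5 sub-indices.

557

Jakarta: 571.46 lies in 488.11–892.46, so I_lo=51, I_hi=100, C_lo=488.11, C_hi=892.46.
(100−51)/(892.46−488.11) × (571.46−488.11) + 51 = 49/404.35 × 83.35 + 51 ≈ 61.10 → 61.
Shanghai: row 892.47–1348.71 (AQI 101–150). (150−101)·(994.44−892.47)/(1348.71−892.47) + 101 = 49·101.97/456.24 + 101 ≈ 111.95 → 112.
Bangkok: row 892.47–1348.71 (AQI 101–150). (150−101)·(1297.39−892.47)/(1348.71−892.47) + 101 = 49·404.92/456.24 + 101 ≈ 144.49 → 144.
Mexico City: 984.28 ∈ [892.47, 1348.71] ↔ index [101, 150].
101 + (984.28−892.47)·(150−101)/(1348.71−892.47) = 101 + 91.81·49/456.24 ≈ 110.86, so AQI = 111.
Lahore: 1153.15 lies in 892.47–1348.71, so I_lo=101, I_hi=150, C_lo=892.47, C_hi=1348.71.
(150−101)/(1348.71−892.47) × (1153.15−892.47) + 101 = 49/456.24 × 260.68 + 101 ≈ 129.00 → 129.
AQIs: Jakarta=61, Shanghai=112, Bangkok=144, Mexico City=111, Lahore=129. Sum = 61 + 112 + 144 + 111 + 129 = 557.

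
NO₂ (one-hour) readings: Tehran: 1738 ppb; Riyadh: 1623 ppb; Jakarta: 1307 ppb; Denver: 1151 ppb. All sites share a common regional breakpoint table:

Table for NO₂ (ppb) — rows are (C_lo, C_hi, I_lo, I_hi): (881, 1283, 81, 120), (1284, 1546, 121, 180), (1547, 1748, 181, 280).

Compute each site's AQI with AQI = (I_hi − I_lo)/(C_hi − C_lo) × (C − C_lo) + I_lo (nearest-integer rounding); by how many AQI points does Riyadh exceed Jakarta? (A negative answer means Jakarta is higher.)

92

Tehran: 1738 lies in 1547–1748, so I_lo=181, I_hi=280, C_lo=1547, C_hi=1748.
(280−181)/(1748−1547) × (1738−1547) + 181 = 99/201 × 191 + 181 ≈ 275.07 → 275.
Riyadh: 1623 lies in 1547–1748, so I_lo=181, I_hi=280, C_lo=1547, C_hi=1748.
(280−181)/(1748−1547) × (1623−1547) + 181 = 99/201 × 76 + 181 ≈ 218.43 → 218.
Jakarta: 1307 ∈ [1284, 1546] ↔ index [121, 180].
121 + (1307−1284)·(180−121)/(1546−1284) = 121 + 23·59/262 ≈ 126.18, so AQI = 126.
Denver: 1151 lies in 881–1283, so I_lo=81, I_hi=120, C_lo=881, C_hi=1283.
(120−81)/(1283−881) × (1151−881) + 81 = 39/402 × 270 + 81 ≈ 107.19 → 107.
AQIs: Tehran=275, Riyadh=218, Jakarta=126, Denver=107. Riyadh (218) − Jakarta (126) = 92.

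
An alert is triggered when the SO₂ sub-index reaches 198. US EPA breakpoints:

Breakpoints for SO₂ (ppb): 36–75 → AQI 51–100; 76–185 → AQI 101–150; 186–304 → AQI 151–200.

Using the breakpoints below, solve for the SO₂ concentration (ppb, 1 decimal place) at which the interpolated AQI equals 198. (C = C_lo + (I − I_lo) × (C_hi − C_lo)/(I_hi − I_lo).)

AQI 198 lies in the 151–200 band, which corresponds to 186–304 ppb.
C = 186 + (198−151)×(304−186)/(200−151) = 186 + 47×118/49 ≈ 299.184 ppb → 299.2 ppb to 1 dp.

299.2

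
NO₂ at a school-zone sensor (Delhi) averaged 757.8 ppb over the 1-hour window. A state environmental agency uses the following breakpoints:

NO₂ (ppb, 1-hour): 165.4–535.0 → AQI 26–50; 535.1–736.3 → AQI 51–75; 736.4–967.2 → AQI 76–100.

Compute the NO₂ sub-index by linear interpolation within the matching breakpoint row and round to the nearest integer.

78

NO₂: 757.8 ∈ [736.4, 967.2] ↔ index [76, 100].
76 + (757.8−736.4)·(100−76)/(967.2−736.4) = 76 + 21.4·24/230.8 ≈ 78.23, so AQI = 78.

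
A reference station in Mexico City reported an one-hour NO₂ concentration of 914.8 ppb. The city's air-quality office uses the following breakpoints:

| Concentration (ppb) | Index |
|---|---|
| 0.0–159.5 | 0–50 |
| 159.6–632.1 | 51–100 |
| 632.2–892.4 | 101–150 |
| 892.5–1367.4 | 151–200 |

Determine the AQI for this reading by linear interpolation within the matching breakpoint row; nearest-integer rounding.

NO₂: 914.8 lies in 892.5–1367.4, so I_lo=151, I_hi=200, C_lo=892.5, C_hi=1367.4.
(200−151)/(1367.4−892.5) × (914.8−892.5) + 151 = 49/474.9 × 22.3 + 151 ≈ 153.30 → 153.
AQI 153 falls in the Unhealthy category.

153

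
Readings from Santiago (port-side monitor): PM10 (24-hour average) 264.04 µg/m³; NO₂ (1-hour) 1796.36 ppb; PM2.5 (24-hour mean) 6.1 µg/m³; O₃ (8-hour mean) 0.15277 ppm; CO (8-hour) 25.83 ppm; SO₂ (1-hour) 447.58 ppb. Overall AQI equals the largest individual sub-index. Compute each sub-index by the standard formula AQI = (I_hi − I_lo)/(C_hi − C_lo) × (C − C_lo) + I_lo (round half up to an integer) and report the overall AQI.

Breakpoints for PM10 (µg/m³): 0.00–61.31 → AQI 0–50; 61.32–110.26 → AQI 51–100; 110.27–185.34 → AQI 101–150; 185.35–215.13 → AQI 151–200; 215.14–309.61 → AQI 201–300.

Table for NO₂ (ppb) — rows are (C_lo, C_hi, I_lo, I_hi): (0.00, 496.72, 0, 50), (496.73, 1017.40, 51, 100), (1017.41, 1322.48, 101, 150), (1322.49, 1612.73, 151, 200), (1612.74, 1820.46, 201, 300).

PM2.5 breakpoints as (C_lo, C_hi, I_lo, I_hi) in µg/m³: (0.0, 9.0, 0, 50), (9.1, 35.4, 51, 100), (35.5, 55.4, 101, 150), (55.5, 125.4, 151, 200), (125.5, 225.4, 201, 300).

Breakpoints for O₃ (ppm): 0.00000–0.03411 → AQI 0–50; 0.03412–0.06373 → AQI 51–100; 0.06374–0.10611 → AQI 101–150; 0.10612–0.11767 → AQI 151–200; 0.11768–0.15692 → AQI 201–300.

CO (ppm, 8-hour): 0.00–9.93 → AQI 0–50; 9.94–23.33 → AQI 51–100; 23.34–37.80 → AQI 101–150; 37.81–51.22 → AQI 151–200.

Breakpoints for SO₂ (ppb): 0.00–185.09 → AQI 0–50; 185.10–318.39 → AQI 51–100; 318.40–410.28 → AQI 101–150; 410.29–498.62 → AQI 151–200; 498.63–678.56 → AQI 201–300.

290

PM10: 264.04 ∈ [215.14, 309.61] ↔ index [201, 300].
201 + (264.04−215.14)·(300−201)/(309.61−215.14) = 201 + 48.90·99/94.47 ≈ 252.24, so AQI = 252.
NO₂: row 1612.74–1820.46 (AQI 201–300). (300−201)·(1796.36−1612.74)/(1820.46−1612.74) + 201 = 99·183.62/207.72 + 201 ≈ 288.51 → 289.
PM2.5 6.1: bracket 0.0–9.0 → index 0–50; slope 50/9.0, offset 6.1.
AQI = 0 + 50/9.0·6.1 ≈ 33.89 ⇒ 34.
O₃: 0.15277 ∈ [0.11768, 0.15692] ↔ index [201, 300].
201 + (0.15277−0.11768)·(300−201)/(0.15692−0.11768) = 201 + 0.03509·99/0.03924 ≈ 289.53, so AQI = 290.
CO 25.83: bracket 23.34–37.80 → index 101–150; slope 49/14.46, offset 2.49.
AQI = 101 + 49/14.46·2.49 ≈ 109.44 ⇒ 109.
SO₂: 447.58 ∈ [410.29, 498.62] ↔ index [151, 200].
151 + (447.58−410.29)·(200−151)/(498.62−410.29) = 151 + 37.29·49/88.33 ≈ 171.69, so AQI = 172.
Sub-indices: PM10→252, NO₂→289, PM2.5→34, O₃→290, CO→109, SO₂→172. Overall AQI = max = 290; dominant pollutant is O₃.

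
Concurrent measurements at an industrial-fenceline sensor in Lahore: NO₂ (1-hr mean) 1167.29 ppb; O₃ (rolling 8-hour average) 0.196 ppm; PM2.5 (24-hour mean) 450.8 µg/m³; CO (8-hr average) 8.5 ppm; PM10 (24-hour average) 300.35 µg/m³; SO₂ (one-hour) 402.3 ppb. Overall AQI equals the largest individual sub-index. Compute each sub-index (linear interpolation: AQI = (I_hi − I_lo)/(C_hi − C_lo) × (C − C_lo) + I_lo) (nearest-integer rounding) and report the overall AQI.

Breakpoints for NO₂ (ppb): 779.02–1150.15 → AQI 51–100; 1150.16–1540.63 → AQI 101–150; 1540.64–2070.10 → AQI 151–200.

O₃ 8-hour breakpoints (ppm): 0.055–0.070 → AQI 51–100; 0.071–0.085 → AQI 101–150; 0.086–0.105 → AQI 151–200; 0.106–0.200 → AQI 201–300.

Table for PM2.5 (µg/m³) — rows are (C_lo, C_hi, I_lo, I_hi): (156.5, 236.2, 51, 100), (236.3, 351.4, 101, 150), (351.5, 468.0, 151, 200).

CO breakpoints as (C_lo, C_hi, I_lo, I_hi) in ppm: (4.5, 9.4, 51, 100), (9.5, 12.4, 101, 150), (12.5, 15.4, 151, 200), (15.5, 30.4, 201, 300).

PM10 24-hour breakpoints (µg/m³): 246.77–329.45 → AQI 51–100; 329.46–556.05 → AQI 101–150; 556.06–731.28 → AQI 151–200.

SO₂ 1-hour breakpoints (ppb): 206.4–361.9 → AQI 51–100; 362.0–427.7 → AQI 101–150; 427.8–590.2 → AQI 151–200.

NO₂: 1167.29 ∈ [1150.16, 1540.63] ↔ index [101, 150].
101 + (1167.29−1150.16)·(150−101)/(1540.63−1150.16) = 101 + 17.13·49/390.47 ≈ 103.15, so AQI = 103.
O₃ 0.196: bracket 0.106–0.200 → index 201–300; slope 99/0.094, offset 0.090.
AQI = 201 + 99/0.094·0.090 ≈ 295.79 ⇒ 296.
PM2.5: 450.8 ∈ [351.5, 468.0] ↔ index [151, 200].
151 + (450.8−351.5)·(200−151)/(468.0−351.5) = 151 + 99.3·49/116.5 ≈ 192.77, so AQI = 193.
CO: 8.5 ∈ [4.5, 9.4] ↔ index [51, 100].
51 + (8.5−4.5)·(100−51)/(9.4−4.5) = 51 + 4.0·49/4.9 ≈ 91.00, so AQI = 91.
PM10: row 246.77–329.45 (AQI 51–100). (100−51)·(300.35−246.77)/(329.45−246.77) + 51 = 49·53.58/82.68 + 51 ≈ 82.75 → 83.
SO₂: 402.3 ∈ [362.0, 427.7] ↔ index [101, 150].
101 + (402.3−362.0)·(150−101)/(427.7−362.0) = 101 + 40.3·49/65.7 ≈ 131.06, so AQI = 131.
Sub-indices: NO₂→103, O₃→296, PM2.5→193, CO→91, PM10→83, SO₂→131. Overall AQI = max = 296; dominant pollutant is O₃.

296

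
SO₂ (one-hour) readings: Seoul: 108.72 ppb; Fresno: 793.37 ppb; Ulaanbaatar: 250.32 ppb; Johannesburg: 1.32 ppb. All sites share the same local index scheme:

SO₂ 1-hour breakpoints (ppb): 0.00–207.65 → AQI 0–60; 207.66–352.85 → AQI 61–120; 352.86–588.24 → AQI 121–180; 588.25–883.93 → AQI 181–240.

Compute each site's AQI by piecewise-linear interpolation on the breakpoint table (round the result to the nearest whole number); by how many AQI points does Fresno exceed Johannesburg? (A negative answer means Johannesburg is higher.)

222

Seoul: row 0.00–207.65 (AQI 0–60). (60−0)·(108.72−0.00)/(207.65−0.00) + 0 = 60·108.72/207.65 + 0 ≈ 31.41 → 31.
Fresno: 793.37 ∈ [588.25, 883.93] ↔ index [181, 240].
181 + (793.37−588.25)·(240−181)/(883.93−588.25) = 181 + 205.12·59/295.68 ≈ 221.93, so AQI = 222.
Ulaanbaatar: 250.32 lies in 207.66–352.85, so I_lo=61, I_hi=120, C_lo=207.66, C_hi=352.85.
(120−61)/(352.85−207.66) × (250.32−207.66) + 61 = 59/145.19 × 42.66 + 61 ≈ 78.34 → 78.
Johannesburg: 1.32 lies in 0.00–207.65, so I_lo=0, I_hi=60, C_lo=0.00, C_hi=207.65.
(60−0)/(207.65−0.00) × (1.32−0.00) + 0 = 60/207.65 × 1.32 + 0 ≈ 0.38 → 0.
AQIs: Seoul=31, Fresno=222, Ulaanbaatar=78, Johannesburg=0. Fresno (222) − Johannesburg (0) = 222.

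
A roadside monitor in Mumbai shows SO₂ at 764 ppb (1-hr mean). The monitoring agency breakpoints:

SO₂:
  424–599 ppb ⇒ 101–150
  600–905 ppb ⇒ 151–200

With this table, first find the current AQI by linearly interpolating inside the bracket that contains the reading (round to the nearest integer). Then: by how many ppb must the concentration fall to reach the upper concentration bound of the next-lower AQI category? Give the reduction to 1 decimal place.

SO₂ 764: bracket 600–905 → index 151–200; slope 49/305, offset 164.
AQI = 151 + 49/305·164 ≈ 177.35 ⇒ 177.
Current AQI 177 is in the Unhealthy range (151–200). The next-lower category tops out at AQI 150, whose upper concentration bound is 599 ppb.
Reduction needed = 764 − 599 = 165.0 ppb.

165.0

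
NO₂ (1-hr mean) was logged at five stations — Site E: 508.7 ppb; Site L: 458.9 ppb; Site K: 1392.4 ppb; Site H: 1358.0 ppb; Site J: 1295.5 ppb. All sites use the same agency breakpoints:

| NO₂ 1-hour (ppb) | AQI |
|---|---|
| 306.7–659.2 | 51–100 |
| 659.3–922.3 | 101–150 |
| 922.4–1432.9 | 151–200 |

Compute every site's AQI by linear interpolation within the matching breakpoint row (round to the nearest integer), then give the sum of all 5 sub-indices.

Site E: 508.7 lies in 306.7–659.2, so I_lo=51, I_hi=100, C_lo=306.7, C_hi=659.2.
(100−51)/(659.2−306.7) × (508.7−306.7) + 51 = 49/352.5 × 202.0 + 51 ≈ 79.08 → 79.
Site L: 458.9 lies in 306.7–659.2, so I_lo=51, I_hi=100, C_lo=306.7, C_hi=659.2.
(100−51)/(659.2−306.7) × (458.9−306.7) + 51 = 49/352.5 × 152.2 + 51 ≈ 72.16 → 72.
Site K: row 922.4–1432.9 (AQI 151–200). (200−151)·(1392.4−922.4)/(1432.9−922.4) + 151 = 49·470.0/510.5 + 151 ≈ 196.11 → 196.
Site H: 1358.0 lies in 922.4–1432.9, so I_lo=151, I_hi=200, C_lo=922.4, C_hi=1432.9.
(200−151)/(1432.9−922.4) × (1358.0−922.4) + 151 = 49/510.5 × 435.6 + 151 ≈ 192.81 → 193.
Site J: row 922.4–1432.9 (AQI 151–200). (200−151)·(1295.5−922.4)/(1432.9−922.4) + 151 = 49·373.1/510.5 + 151 ≈ 186.81 → 187.
AQIs: Site E=79, Site L=72, Site K=196, Site H=193, Site J=187. Sum = 79 + 72 + 196 + 193 + 187 = 727.

727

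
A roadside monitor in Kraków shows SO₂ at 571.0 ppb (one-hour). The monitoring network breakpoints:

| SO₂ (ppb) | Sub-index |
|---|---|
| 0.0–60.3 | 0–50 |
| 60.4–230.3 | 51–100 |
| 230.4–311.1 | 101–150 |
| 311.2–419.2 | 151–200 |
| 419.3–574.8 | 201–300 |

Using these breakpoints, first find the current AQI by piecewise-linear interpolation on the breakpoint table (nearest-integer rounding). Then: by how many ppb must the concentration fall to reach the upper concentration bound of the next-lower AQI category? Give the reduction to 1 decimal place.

SO₂: row 419.3–574.8 (AQI 201–300). (300−201)·(571.0−419.3)/(574.8−419.3) + 201 = 99·151.7/155.5 + 201 ≈ 297.58 → 298.
Current AQI 298 is in the Very Unhealthy range (201–300). The next-lower category tops out at AQI 200, whose upper concentration bound is 419.2 ppb.
Reduction needed = 571.0 − 419.2 = 151.8 ppb.

151.8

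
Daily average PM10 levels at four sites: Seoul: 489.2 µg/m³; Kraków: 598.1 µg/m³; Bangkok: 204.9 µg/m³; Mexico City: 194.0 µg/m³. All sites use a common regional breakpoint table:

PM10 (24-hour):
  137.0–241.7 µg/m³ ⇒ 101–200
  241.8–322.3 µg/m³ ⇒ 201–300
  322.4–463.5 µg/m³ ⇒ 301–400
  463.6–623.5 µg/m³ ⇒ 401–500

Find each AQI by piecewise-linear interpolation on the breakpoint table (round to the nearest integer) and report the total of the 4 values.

Seoul: 489.2 lies in 463.6–623.5, so I_lo=401, I_hi=500, C_lo=463.6, C_hi=623.5.
(500−401)/(623.5−463.6) × (489.2−463.6) + 401 = 99/159.9 × 25.6 + 401 ≈ 416.85 → 417.
Kraków: 598.1 ∈ [463.6, 623.5] ↔ index [401, 500].
401 + (598.1−463.6)·(500−401)/(623.5−463.6) = 401 + 134.5·99/159.9 ≈ 484.27, so AQI = 484.
Bangkok: 204.9 ∈ [137.0, 241.7] ↔ index [101, 200].
101 + (204.9−137.0)·(200−101)/(241.7−137.0) = 101 + 67.9·99/104.7 ≈ 165.20, so AQI = 165.
Mexico City: row 137.0–241.7 (AQI 101–200). (200−101)·(194.0−137.0)/(241.7−137.0) + 101 = 99·57.0/104.7 + 101 ≈ 154.90 → 155.
AQIs: Seoul=417, Kraków=484, Bangkok=165, Mexico City=155. Sum = 417 + 484 + 165 + 155 = 1221.

1221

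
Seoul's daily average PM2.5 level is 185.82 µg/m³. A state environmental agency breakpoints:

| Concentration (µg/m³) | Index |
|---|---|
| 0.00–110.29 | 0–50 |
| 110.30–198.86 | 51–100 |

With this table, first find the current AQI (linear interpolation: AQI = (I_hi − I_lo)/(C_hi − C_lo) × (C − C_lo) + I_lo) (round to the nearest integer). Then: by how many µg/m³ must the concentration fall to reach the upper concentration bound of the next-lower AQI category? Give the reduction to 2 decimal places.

PM2.5: 185.82 lies in 110.30–198.86, so I_lo=51, I_hi=100, C_lo=110.30, C_hi=198.86.
(100−51)/(198.86−110.30) × (185.82−110.30) + 51 = 49/88.56 × 75.52 + 51 ≈ 92.79 → 93.
Current AQI 93 is in the Moderate range (51–100). The next-lower category tops out at AQI 50, whose upper concentration bound is 110.29 µg/m³.
Reduction needed = 185.82 − 110.29 = 75.53 µg/m³.

75.53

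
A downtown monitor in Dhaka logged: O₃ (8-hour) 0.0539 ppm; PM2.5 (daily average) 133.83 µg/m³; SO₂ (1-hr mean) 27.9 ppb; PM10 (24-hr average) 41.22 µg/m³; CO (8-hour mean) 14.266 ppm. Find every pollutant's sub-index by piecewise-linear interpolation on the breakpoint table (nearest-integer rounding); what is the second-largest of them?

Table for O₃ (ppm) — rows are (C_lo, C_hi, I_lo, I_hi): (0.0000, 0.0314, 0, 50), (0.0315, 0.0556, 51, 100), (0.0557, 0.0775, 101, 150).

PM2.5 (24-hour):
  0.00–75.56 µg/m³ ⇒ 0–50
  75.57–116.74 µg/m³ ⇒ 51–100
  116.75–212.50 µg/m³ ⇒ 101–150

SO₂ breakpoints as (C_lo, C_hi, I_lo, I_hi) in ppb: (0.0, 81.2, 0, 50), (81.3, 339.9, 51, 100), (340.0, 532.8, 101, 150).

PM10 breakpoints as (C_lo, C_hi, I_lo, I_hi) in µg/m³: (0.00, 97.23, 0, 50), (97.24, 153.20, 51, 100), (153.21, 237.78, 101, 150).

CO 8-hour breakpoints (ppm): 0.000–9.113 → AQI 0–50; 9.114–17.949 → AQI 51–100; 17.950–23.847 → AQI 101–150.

97

O₃ 0.0539: bracket 0.0315–0.0556 → index 51–100; slope 49/0.0241, offset 0.0224.
AQI = 51 + 49/0.0241·0.0224 ≈ 96.54 ⇒ 97.
PM2.5: 133.83 lies in 116.75–212.50, so I_lo=101, I_hi=150, C_lo=116.75, C_hi=212.50.
(150−101)/(212.50−116.75) × (133.83−116.75) + 101 = 49/95.75 × 17.08 + 101 ≈ 109.74 → 110.
SO₂: 27.9 ∈ [0.0, 81.2] ↔ index [0, 50].
0 + (27.9−0.0)·(50−0)/(81.2−0.0) = 0 + 27.9·50/81.2 ≈ 17.18, so AQI = 17.
PM10: 41.22 ∈ [0.00, 97.23] ↔ index [0, 50].
0 + (41.22−0.00)·(50−0)/(97.23−0.00) = 0 + 41.22·50/97.23 ≈ 21.20, so AQI = 21.
CO: 14.266 lies in 9.114–17.949, so I_lo=51, I_hi=100, C_lo=9.114, C_hi=17.949.
(100−51)/(17.949−9.114) × (14.266−9.114) + 51 = 49/8.835 × 5.152 + 51 ≈ 79.57 → 80.
Sub-indices: O₃→97, PM2.5→110, SO₂→17, PM10→21, CO→80. Ranked high→low: 110, 97, 80, 21, 17. Second-highest sub-index = 97.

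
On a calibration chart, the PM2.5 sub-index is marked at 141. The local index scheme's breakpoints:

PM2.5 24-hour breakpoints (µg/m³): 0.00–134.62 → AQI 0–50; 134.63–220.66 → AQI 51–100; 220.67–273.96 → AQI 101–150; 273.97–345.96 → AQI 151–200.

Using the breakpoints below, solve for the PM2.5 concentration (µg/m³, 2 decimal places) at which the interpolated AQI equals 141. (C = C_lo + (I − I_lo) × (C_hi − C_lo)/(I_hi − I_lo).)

AQI 141 lies in the 101–150 band, which corresponds to 220.67–273.96 µg/m³.
C = 220.67 + (141−101)×(273.96−220.67)/(150−101) = 220.67 + 40×53.29/49 ≈ 264.1720 µg/m³ → 264.17 µg/m³ to 2 dp.

264.17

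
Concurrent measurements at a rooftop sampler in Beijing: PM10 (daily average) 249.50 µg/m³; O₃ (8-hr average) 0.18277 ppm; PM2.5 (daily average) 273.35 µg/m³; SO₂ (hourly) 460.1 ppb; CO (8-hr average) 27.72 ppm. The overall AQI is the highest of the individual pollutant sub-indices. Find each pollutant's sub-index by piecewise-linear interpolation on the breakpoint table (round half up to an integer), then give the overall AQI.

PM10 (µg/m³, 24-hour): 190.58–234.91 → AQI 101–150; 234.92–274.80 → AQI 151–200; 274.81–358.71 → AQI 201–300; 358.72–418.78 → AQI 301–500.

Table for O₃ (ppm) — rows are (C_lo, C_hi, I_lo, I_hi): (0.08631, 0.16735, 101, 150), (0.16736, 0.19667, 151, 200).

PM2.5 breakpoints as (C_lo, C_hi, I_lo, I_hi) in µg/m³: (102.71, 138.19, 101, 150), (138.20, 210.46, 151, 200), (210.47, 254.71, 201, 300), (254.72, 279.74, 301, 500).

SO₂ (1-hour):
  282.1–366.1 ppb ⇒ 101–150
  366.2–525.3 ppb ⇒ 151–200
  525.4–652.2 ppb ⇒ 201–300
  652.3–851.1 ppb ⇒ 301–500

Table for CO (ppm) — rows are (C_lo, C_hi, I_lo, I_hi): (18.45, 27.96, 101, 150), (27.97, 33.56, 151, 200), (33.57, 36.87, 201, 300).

PM10: row 234.92–274.80 (AQI 151–200). (200−151)·(249.50−234.92)/(274.80−234.92) + 151 = 49·14.58/39.88 + 151 ≈ 168.91 → 169.
O₃ 0.18277: bracket 0.16736–0.19667 → index 151–200; slope 49/0.02931, offset 0.01541.
AQI = 151 + 49/0.02931·0.01541 ≈ 176.76 ⇒ 177.
PM2.5: 273.35 lies in 254.72–279.74, so I_lo=301, I_hi=500, C_lo=254.72, C_hi=279.74.
(500−301)/(279.74−254.72) × (273.35−254.72) + 301 = 199/25.02 × 18.63 + 301 ≈ 449.18 → 449.
SO₂: 460.1 ∈ [366.2, 525.3] ↔ index [151, 200].
151 + (460.1−366.2)·(200−151)/(525.3−366.2) = 151 + 93.9·49/159.1 ≈ 179.92, so AQI = 180.
CO: 27.72 ∈ [18.45, 27.96] ↔ index [101, 150].
101 + (27.72−18.45)·(150−101)/(27.96−18.45) = 101 + 9.27·49/9.51 ≈ 148.76, so AQI = 149.
Sub-indices: PM10→169, O₃→177, PM2.5→449, SO₂→180, CO→149. Overall AQI = max = 449; dominant pollutant is PM2.5.

449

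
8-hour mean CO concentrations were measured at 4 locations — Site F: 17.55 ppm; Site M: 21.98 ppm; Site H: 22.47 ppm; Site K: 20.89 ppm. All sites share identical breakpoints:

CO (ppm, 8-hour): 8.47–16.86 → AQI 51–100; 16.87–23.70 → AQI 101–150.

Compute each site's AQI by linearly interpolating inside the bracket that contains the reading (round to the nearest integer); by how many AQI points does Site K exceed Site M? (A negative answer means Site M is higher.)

-8

Site F: row 16.87–23.70 (AQI 101–150). (150−101)·(17.55−16.87)/(23.70−16.87) + 101 = 49·0.68/6.83 + 101 ≈ 105.88 → 106.
Site M 21.98: bracket 16.87–23.70 → index 101–150; slope 49/6.83, offset 5.11.
AQI = 101 + 49/6.83·5.11 ≈ 137.66 ⇒ 138.
Site H: 22.47 ∈ [16.87, 23.70] ↔ index [101, 150].
101 + (22.47−16.87)·(150−101)/(23.70−16.87) = 101 + 5.60·49/6.83 ≈ 141.18, so AQI = 141.
Site K 20.89: bracket 16.87–23.70 → index 101–150; slope 49/6.83, offset 4.02.
AQI = 101 + 49/6.83·4.02 ≈ 129.84 ⇒ 130.
AQIs: Site F=106, Site M=138, Site H=141, Site K=130. Site K (130) − Site M (138) = -8.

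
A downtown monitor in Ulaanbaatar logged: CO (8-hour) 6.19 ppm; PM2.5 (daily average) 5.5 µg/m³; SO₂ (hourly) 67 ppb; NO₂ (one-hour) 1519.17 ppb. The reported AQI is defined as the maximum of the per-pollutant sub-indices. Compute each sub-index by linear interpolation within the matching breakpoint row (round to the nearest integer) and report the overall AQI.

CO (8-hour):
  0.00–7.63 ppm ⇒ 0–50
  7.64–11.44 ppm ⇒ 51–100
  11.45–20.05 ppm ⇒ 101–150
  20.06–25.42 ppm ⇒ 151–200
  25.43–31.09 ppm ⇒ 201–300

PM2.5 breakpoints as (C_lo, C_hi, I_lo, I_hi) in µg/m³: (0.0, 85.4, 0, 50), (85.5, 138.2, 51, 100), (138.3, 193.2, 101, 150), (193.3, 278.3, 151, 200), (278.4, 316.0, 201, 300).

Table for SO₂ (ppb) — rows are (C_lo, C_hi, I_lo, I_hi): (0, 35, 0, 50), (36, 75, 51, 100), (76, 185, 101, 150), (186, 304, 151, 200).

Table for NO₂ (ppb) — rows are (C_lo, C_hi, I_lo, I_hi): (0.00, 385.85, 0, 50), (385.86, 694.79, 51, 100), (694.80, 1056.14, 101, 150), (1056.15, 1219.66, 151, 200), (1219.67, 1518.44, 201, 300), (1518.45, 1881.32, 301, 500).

CO: row 0.00–7.63 (AQI 0–50). (50−0)·(6.19−0.00)/(7.63−0.00) + 0 = 50·6.19/7.63 + 0 ≈ 40.56 → 41.
PM2.5: 5.5 lies in 0.0–85.4, so I_lo=0, I_hi=50, C_lo=0.0, C_hi=85.4.
(50−0)/(85.4−0.0) × (5.5−0.0) + 0 = 50/85.4 × 5.5 + 0 ≈ 3.22 → 3.
SO₂: 67 lies in 36–75, so I_lo=51, I_hi=100, C_lo=36, C_hi=75.
(100−51)/(75−36) × (67−36) + 51 = 49/39 × 31 + 51 ≈ 89.95 → 90.
NO₂ 1519.17: bracket 1518.45–1881.32 → index 301–500; slope 199/362.87, offset 0.72.
AQI = 301 + 199/362.87·0.72 ≈ 301.39 ⇒ 301.
Sub-indices: CO→41, PM2.5→3, SO₂→90, NO₂→301. Overall AQI = max = 301; dominant pollutant is NO₂.
AQI 301: Hazardous.

301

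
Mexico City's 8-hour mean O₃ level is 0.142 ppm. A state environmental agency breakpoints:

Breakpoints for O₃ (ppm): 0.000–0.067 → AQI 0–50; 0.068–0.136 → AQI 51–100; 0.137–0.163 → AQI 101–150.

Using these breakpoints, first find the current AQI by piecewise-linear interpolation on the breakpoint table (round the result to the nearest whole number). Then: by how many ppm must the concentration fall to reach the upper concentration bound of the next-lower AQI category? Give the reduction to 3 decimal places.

O₃: 0.142 lies in 0.137–0.163, so I_lo=101, I_hi=150, C_lo=0.137, C_hi=0.163.
(150−101)/(0.163−0.137) × (0.142−0.137) + 101 = 49/0.026 × 0.005 + 101 ≈ 110.42 → 110.
Current AQI 110 is in the Unhealthy for Sensitive Groups range (101–150). The next-lower category tops out at AQI 100, whose upper concentration bound is 0.136 ppm.
Reduction needed = 0.142 − 0.136 = 0.006 ppm.

0.006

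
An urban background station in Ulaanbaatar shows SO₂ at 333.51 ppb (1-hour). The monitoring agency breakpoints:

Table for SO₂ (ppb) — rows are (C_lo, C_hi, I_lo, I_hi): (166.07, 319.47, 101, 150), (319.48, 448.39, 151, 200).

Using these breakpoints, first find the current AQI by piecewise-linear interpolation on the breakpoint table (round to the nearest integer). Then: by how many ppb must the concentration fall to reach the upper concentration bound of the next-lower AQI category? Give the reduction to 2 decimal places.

14.04

SO₂: 333.51 ∈ [319.48, 448.39] ↔ index [151, 200].
151 + (333.51−319.48)·(200−151)/(448.39−319.48) = 151 + 14.03·49/128.91 ≈ 156.33, so AQI = 156.
Current AQI 156 is in the Unhealthy range (151–200). The next-lower category tops out at AQI 150, whose upper concentration bound is 319.47 ppb.
Reduction needed = 333.51 − 319.47 = 14.04 ppb.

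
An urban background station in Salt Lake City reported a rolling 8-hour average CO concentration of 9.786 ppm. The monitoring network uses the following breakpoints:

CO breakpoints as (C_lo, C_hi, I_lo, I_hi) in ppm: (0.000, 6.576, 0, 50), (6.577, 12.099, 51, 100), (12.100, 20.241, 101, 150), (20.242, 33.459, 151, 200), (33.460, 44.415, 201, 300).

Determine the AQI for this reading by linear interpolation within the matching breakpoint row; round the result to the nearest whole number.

79

CO: 9.786 lies in 6.577–12.099, so I_lo=51, I_hi=100, C_lo=6.577, C_hi=12.099.
(100−51)/(12.099−6.577) × (9.786−6.577) + 51 = 49/5.522 × 3.209 + 51 ≈ 79.48 → 79.
AQI 79 falls in the Moderate category.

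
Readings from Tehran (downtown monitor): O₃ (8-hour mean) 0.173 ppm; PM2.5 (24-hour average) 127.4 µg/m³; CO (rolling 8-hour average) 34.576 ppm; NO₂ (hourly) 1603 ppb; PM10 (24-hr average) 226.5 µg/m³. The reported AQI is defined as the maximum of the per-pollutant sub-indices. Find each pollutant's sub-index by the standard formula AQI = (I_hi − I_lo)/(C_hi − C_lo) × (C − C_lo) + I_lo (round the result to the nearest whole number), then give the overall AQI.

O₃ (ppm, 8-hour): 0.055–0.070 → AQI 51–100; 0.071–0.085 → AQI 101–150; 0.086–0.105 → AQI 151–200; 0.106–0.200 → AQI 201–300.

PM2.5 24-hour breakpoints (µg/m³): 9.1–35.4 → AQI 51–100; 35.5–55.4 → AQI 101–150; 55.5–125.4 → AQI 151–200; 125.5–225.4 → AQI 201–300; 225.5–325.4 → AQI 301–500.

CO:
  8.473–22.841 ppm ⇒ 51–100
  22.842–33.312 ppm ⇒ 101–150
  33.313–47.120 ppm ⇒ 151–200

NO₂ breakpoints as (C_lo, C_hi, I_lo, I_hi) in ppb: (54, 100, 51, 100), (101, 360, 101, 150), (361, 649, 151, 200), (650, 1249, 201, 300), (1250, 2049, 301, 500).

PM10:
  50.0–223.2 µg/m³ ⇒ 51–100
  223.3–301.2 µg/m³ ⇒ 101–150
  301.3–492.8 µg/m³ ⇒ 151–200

389

O₃: 0.173 ∈ [0.106, 0.200] ↔ index [201, 300].
201 + (0.173−0.106)·(300−201)/(0.200−0.106) = 201 + 0.067·99/0.094 ≈ 271.56, so AQI = 272.
PM2.5: 127.4 lies in 125.5–225.4, so I_lo=201, I_hi=300, C_lo=125.5, C_hi=225.4.
(300−201)/(225.4−125.5) × (127.4−125.5) + 201 = 99/99.9 × 1.9 + 201 ≈ 202.88 → 203.
CO: 34.576 ∈ [33.313, 47.120] ↔ index [151, 200].
151 + (34.576−33.313)·(200−151)/(47.120−33.313) = 151 + 1.263·49/13.807 ≈ 155.48, so AQI = 155.
NO₂: 1603 ∈ [1250, 2049] ↔ index [301, 500].
301 + (1603−1250)·(500−301)/(2049−1250) = 301 + 353·199/799 ≈ 388.92, so AQI = 389.
PM10: 226.5 ∈ [223.3, 301.2] ↔ index [101, 150].
101 + (226.5−223.3)·(150−101)/(301.2−223.3) = 101 + 3.2·49/77.9 ≈ 103.01, so AQI = 103.
Sub-indices: O₃→272, PM2.5→203, CO→155, NO₂→389, PM10→103. Overall AQI = max = 389; dominant pollutant is NO₂.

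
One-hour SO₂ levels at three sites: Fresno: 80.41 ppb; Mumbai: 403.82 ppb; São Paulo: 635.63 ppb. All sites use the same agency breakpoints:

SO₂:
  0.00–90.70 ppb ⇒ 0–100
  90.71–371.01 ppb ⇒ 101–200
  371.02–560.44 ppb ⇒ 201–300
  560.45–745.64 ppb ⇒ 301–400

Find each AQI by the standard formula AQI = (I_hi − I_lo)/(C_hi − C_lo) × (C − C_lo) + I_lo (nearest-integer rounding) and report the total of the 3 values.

648

Fresno: row 0.00–90.70 (AQI 0–100). (100−0)·(80.41−0.00)/(90.70−0.00) + 0 = 100·80.41/90.70 + 0 ≈ 88.65 → 89.
Mumbai: 403.82 lies in 371.02–560.44, so I_lo=201, I_hi=300, C_lo=371.02, C_hi=560.44.
(300−201)/(560.44−371.02) × (403.82−371.02) + 201 = 99/189.42 × 32.80 + 201 ≈ 218.14 → 218.
São Paulo: 635.63 lies in 560.45–745.64, so I_lo=301, I_hi=400, C_lo=560.45, C_hi=745.64.
(400−301)/(745.64−560.45) × (635.63−560.45) + 301 = 99/185.19 × 75.18 + 301 ≈ 341.19 → 341.
AQIs: Fresno=89, Mumbai=218, São Paulo=341. Sum = 89 + 218 + 341 = 648.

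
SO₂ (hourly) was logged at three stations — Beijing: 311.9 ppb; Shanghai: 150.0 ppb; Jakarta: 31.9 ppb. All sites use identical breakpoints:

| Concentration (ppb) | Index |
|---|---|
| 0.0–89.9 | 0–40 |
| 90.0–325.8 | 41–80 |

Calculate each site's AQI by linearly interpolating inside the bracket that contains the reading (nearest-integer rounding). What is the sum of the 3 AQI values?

143

Beijing: row 90.0–325.8 (AQI 41–80). (80−41)·(311.9−90.0)/(325.8−90.0) + 41 = 39·221.9/235.8 + 41 ≈ 77.70 → 78.
Shanghai: 150.0 lies in 90.0–325.8, so I_lo=41, I_hi=80, C_lo=90.0, C_hi=325.8.
(80−41)/(325.8−90.0) × (150.0−90.0) + 41 = 39/235.8 × 60.0 + 41 ≈ 50.92 → 51.
Jakarta: 31.9 ∈ [0.0, 89.9] ↔ index [0, 40].
0 + (31.9−0.0)·(40−0)/(89.9−0.0) = 0 + 31.9·40/89.9 ≈ 14.19, so AQI = 14.
AQIs: Beijing=78, Shanghai=51, Jakarta=14. Sum = 78 + 51 + 14 = 143.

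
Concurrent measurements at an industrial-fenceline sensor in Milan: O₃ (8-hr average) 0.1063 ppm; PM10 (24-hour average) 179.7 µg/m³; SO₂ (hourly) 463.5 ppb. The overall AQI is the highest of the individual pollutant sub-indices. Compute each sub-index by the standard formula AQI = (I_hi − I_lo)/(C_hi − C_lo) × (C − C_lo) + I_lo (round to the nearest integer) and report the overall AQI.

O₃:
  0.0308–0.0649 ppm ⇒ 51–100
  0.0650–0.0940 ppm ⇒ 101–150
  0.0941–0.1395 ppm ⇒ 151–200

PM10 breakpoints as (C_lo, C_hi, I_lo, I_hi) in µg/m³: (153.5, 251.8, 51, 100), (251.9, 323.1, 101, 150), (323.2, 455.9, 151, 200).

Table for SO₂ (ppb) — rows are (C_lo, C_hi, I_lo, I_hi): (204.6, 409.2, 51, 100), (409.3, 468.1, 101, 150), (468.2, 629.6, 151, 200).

164

O₃: 0.1063 lies in 0.0941–0.1395, so I_lo=151, I_hi=200, C_lo=0.0941, C_hi=0.1395.
(200−151)/(0.1395−0.0941) × (0.1063−0.0941) + 151 = 49/0.0454 × 0.0122 + 151 ≈ 164.17 → 164.
PM10: 179.7 ∈ [153.5, 251.8] ↔ index [51, 100].
51 + (179.7−153.5)·(100−51)/(251.8−153.5) = 51 + 26.2·49/98.3 ≈ 64.06, so AQI = 64.
SO₂: row 409.3–468.1 (AQI 101–150). (150−101)·(463.5−409.3)/(468.1−409.3) + 101 = 49·54.2/58.8 + 101 ≈ 146.17 → 146.
Sub-indices: O₃→164, PM10→64, SO₂→146. Overall AQI = max = 164; dominant pollutant is O₃.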